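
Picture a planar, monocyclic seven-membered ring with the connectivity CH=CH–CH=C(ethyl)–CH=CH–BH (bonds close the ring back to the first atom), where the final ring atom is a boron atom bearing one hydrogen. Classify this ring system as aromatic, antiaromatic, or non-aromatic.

The p orbitals form a continuous loop: the double-bond atoms are sp², each contributing one p electron; the boron has an empty p orbital. The ring is fully conjugated.
Adding the contributions, 3 × 2 = 6 from the double-bond units + 0 from the BH atom = 6.
That gives a 4n+2 count (6, n = 1).

Aromatic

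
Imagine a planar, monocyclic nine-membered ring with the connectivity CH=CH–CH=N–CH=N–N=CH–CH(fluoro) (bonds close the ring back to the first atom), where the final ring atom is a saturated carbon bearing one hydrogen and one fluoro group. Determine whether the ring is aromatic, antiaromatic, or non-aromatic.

Non-aromatic

The CH(fluoro) position has four σ bonds — that saturated carbon is sp³ and has no p orbital in the ring π system — so the cyclic conjugation is interrupted.
A ring that is not fully conjugated cannot be aromatic or antiaromatic regardless of its π-electron count.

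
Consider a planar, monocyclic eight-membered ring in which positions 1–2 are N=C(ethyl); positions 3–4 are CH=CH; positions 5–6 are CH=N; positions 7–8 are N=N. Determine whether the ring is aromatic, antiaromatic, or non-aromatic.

All ring atoms are sp² and supply a p orbital to the ring (each doubly-bonded ring atom is sp² with one p-orbital electron; each =N– nitrogen is pyridine-type (lone pair in the sp² plane, one electron in the p orbital)); the conjugation is uninterrupted.
Counting π electrons: 4 × 2 = 8 from the 4 double-bond units.
8 = 4(2); a planar, fully conjugated 4n system is antiaromatic.

Antiaromatic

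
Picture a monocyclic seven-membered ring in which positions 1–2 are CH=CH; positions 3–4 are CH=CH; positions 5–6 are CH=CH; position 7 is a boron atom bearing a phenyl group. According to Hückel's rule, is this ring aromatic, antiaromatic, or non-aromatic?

Aromatic

Check conjugation: each doubly-bonded ring atom is sp² with one p-orbital electron; the boron has an empty p orbital — every position has a p orbital, so the cyclic π system is continuous.
Tallying contributions gives 3 × 2 = 6 from the double-bond units + 0 from the B(phenyl) atom = 6.
With 6 π electrons (n = 1), the Hückel 4n+2 condition holds.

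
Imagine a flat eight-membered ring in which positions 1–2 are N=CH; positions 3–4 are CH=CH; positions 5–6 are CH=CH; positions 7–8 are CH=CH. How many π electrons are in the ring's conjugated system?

Every ring atom contributes a p orbital perpendicular to the ring (each doubly-bonded ring atom is sp² with one p-orbital electron; each sp² =N– keeps its lone pair in-plane and puts one electron into the π system), so the π system is cyclic and fully conjugated.
Adding the contributions, 4 × 2 = 8 from the 4 double-bond units.

8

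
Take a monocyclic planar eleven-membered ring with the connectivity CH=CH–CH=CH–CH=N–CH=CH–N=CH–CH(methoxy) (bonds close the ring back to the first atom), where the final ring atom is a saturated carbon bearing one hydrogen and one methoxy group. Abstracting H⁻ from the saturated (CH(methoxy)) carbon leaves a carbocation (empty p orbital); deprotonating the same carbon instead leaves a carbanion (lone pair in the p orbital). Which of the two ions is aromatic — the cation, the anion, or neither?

The cation

In either ion the ring is fully conjugated: every atom, including the new sp² carbon, supplies a p orbital.
Cation: 5 × 2 + 0 = 10 π electrons → 4(2)+2, aromatic.
Anion: 5 × 2 + 2 = 12 π electrons → 4(3), antiaromatic.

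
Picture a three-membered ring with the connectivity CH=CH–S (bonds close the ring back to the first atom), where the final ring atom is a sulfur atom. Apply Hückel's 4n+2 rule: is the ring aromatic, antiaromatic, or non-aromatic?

Antiaromatic

The p orbitals form a continuous loop: every atom in a ring double bond is sp² and brings one electron to the p orbital; the sulfur donates one lone pair from its p orbital. The ring is fully conjugated.
π-electron count: 1 × 2 = 2 from the double-bond unit + 2 from the S atom = 4.
With 4 = 4·1 π electrons, Hückel's rule classifies the planar ring as antiaromatic.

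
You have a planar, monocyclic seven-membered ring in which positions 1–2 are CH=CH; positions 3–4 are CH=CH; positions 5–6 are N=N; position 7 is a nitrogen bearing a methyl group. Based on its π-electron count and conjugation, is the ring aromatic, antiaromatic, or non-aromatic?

Antiaromatic

Every ring atom contributes a p orbital perpendicular to the ring (the double-bond atoms are sp², each contributing one p electron; each sp² =N– keeps its lone pair in-plane and puts one electron into the π system; the pyrrole-type nitrogen donates its lone pair from the p orbital), so the π system is cyclic and fully conjugated.
π-electron count: 3 × 2 = 6 from the double-bond units + 2 from the N(methyl) atom = 8.
8 is a 4n count (n = 2), so the planar conjugated ring is antiaromatic.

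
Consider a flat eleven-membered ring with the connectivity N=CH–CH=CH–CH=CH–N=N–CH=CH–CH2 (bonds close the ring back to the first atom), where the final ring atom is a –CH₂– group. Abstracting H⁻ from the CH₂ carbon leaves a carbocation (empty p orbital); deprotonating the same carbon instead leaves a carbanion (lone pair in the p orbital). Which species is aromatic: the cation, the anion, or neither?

The cation

Once that carbon is sp², every ring atom has a p orbital and both ions are fully conjugated.
Cation: 5 × 2 + 0 = 10 π electrons → 4(2)+2, aromatic.
Anion: 5 × 2 + 2 = 12 π electrons → 4(3), antiaromatic.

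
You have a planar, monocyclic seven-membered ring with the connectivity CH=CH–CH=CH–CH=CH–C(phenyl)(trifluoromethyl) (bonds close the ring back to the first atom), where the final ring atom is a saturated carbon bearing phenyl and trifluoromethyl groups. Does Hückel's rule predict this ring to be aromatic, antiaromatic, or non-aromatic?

Non-aromatic

Because that saturated carbon is sp³ and has no p orbital in the ring π system at the C(phenyl)(trifluoromethyl) position, the π system cannot extend all the way around the ring.
Without a continuous loop of overlapping p orbitals the Hückel electron count never comes into play.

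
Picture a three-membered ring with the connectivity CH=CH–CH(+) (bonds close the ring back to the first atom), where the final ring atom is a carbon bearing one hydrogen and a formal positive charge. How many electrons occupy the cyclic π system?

2

Every ring atom contributes a p orbital perpendicular to the ring (the double-bond atoms are sp², each contributing one p electron; the carbocation has an empty p orbital), so the π system is cyclic and fully conjugated.
Adding the contributions, 1 × 2 = 2 from the double-bond unit + 0 from the CH(+) atom = 2.
This is the cyclopropenyl cation.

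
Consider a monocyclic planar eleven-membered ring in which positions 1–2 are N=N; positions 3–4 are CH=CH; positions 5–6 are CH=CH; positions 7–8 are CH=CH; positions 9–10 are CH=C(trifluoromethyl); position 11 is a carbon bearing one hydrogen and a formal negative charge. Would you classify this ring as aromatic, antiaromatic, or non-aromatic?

Antiaromatic

Every ring atom contributes a p orbital perpendicular to the ring (each doubly-bonded ring atom is sp² with one p-orbital electron; the doubly-bonded nitrogens are pyridine-type — their lone pairs lie in the ring plane, leaving one electron in the p orbital; the carbanion's lone pair occupies the p orbital), so the π system is cyclic and fully conjugated.
Counting π electrons: 5 × 2 = 10 from the double-bond units + 2 from the CH(-) atom = 12.
With 12 = 4·3 π electrons, Hückel's rule classifies the planar ring as antiaromatic.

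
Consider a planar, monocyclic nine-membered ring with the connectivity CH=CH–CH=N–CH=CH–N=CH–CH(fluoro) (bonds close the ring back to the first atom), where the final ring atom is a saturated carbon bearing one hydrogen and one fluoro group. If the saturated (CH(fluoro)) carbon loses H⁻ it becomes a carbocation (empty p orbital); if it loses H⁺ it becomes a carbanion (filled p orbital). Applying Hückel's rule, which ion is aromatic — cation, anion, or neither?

The anion

In either ion the ring is fully conjugated: every atom, including the new sp² carbon, supplies a p orbital.
Cation: 4 × 2 + 0 = 8 π electrons → 4(2), antiaromatic.
Anion: 4 × 2 + 2 = 10 π electrons → 4(2)+2, aromatic.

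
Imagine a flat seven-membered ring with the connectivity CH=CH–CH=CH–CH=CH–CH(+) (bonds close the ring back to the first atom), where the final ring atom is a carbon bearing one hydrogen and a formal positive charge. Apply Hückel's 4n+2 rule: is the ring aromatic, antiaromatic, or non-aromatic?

Aromatic

The p orbitals form a continuous loop: the double-bond atoms are sp², each contributing one p electron; the carbocation has an empty p orbital. The ring is fully conjugated.
Counting π electrons: 3 × 2 = 6 from the double-bond units + 0 from the CH(+) atom = 6.
With 6 π electrons (n = 1), the Hückel 4n+2 condition holds.
This is the tropylium cation.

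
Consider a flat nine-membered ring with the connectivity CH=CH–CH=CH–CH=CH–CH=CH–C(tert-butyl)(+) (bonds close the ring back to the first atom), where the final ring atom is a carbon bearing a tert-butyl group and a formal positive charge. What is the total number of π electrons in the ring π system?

8

Every ring atom contributes a p orbital perpendicular to the ring (every atom in a ring double bond is sp² and brings one electron to the p orbital; the carbocation has an empty p orbital), so the π system is cyclic and fully conjugated.
Counting π electrons: 4 × 2 = 8 from the double-bond units + 0 from the C(tert-butyl)(+) atom = 8.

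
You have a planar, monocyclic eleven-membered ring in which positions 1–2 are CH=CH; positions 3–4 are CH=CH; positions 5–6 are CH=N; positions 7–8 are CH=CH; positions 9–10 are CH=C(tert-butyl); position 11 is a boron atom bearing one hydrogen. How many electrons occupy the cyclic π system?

10

Every ring atom contributes a p orbital perpendicular to the ring (every atom in a ring double bond is sp² and brings one electron to the p orbital; the doubly-bonded nitrogens are pyridine-type — their lone pairs lie in the ring plane, leaving one electron in the p orbital; the boron has an empty p orbital), so the π system is cyclic and fully conjugated.
π-electron count: 5 × 2 = 10 from the double-bond units + 0 from the BH atom = 10.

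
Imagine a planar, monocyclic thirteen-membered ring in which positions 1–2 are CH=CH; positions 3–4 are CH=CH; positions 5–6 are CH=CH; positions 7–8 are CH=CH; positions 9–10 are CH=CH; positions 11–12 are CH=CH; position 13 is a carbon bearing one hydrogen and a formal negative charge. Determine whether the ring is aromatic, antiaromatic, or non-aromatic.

Aromatic

Check conjugation: each doubly-bonded ring atom is sp² with one p-orbital electron; the carbanion's lone pair occupies the p orbital — every position has a p orbital, so the cyclic π system is continuous.
Adding the contributions, 6 × 2 = 12 from the double-bond units + 2 from the CH(-) atom = 14.
With 14 π electrons (n = 3), the Hückel 4n+2 condition holds.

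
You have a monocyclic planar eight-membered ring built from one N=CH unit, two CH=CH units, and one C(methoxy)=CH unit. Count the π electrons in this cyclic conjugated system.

The p orbitals form a continuous loop: every atom in a ring double bond is sp² and brings one electron to the p orbital; the doubly-bonded nitrogens are pyridine-type — their lone pairs lie in the ring plane, leaving one electron in the p orbital. The ring is fully conjugated.
Adding the contributions, 4 × 2 = 8 from the 4 double-bond units.

8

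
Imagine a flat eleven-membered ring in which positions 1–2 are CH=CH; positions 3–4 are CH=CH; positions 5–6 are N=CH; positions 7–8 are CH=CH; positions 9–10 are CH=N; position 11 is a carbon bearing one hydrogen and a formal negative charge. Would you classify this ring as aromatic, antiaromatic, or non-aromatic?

Antiaromatic

The p orbitals form a continuous loop: every atom in a ring double bond is sp² and brings one electron to the p orbital; each =N– nitrogen is pyridine-type (lone pair in the sp² plane, one electron in the p orbital); the carbanion's lone pair occupies the p orbital. The ring is fully conjugated.
Tallying contributions gives 5 × 2 = 10 from the double-bond units + 2 from the CH(-) atom = 12.
With 12 = 4·3 π electrons, Hückel's rule classifies the planar ring as antiaromatic.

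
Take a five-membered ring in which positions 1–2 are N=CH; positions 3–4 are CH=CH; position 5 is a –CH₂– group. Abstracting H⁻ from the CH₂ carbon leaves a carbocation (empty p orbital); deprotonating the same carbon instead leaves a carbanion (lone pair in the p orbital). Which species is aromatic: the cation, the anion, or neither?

The anion

In both ions every ring atom is sp² and contributes a p orbital, so both rings are fully conjugated.
Cation: 2 × 2 + 0 = 4 π electrons → 4(1), antiaromatic.
Anion: 2 × 2 + 2 = 6 π electrons → 4(1)+2, aromatic.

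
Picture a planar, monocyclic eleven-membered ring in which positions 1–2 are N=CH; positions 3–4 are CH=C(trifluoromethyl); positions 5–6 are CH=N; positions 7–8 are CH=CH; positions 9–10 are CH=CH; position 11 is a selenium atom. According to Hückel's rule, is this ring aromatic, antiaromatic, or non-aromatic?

Antiaromatic

All ring atoms are sp² and supply a p orbital to the ring (every atom in a ring double bond is sp² and brings one electron to the p orbital; the doubly-bonded nitrogens are pyridine-type — their lone pairs lie in the ring plane, leaving one electron in the p orbital; the selenium donates one lone pair from its p orbital); the conjugation is uninterrupted.
Counting π electrons: 5 × 2 = 10 from the double-bond units + 2 from the Se atom = 12.
12 is a 4n count (n = 3), so the planar conjugated ring is antiaromatic.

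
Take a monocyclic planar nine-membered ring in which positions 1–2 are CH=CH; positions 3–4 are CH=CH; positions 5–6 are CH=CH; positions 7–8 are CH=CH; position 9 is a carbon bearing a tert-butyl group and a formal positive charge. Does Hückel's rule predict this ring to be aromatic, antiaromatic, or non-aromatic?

Antiaromatic

The p orbitals form a continuous loop: every atom in a ring double bond is sp² and brings one electron to the p orbital; the carbocation has an empty p orbital. The ring is fully conjugated.
π-electron count: 4 × 2 = 8 from the double-bond units + 0 from the C(tert-butyl)(+) atom = 8.
8 = 4(2); a planar, fully conjugated 4n system is antiaromatic.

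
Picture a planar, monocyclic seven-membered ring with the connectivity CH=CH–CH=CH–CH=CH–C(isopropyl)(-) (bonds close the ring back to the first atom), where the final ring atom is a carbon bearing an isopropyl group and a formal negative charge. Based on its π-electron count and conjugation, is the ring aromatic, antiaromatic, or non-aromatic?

Every ring atom contributes a p orbital perpendicular to the ring (each doubly-bonded ring atom is sp² with one p-orbital electron; the carbanion's lone pair occupies the p orbital), so the π system is cyclic and fully conjugated.
π-electron count: 3 × 2 = 6 from the double-bond units + 2 from the C(isopropyl)(-) atom = 8.
With 8 = 4·2 π electrons, Hückel's rule classifies the planar ring as antiaromatic.

Antiaromatic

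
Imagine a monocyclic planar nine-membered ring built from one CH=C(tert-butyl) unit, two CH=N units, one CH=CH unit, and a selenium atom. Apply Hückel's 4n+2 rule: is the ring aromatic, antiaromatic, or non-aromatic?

Aromatic

The p orbitals form a continuous loop: every atom in a ring double bond is sp² and brings one electron to the p orbital; each sp² =N– keeps its lone pair in-plane and puts one electron into the π system; the selenium donates one lone pair from its p orbital. The ring is fully conjugated.
Counting π electrons: 4 × 2 = 8 from the double-bond units + 2 from the Se atom = 10.
10 = 4(2) + 2, which satisfies Hückel's 4n+2 rule.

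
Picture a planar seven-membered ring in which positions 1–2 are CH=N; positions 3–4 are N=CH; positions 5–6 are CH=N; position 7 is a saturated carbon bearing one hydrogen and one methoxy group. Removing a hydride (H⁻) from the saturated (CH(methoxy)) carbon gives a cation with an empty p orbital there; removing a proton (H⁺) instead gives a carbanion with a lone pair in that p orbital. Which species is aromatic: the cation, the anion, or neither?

The cation

Both ions have a continuous loop of p orbitals — each ring atom is sp².
Cation: 3 × 2 + 0 = 6 π electrons → 4(1)+2, aromatic.
Anion: 3 × 2 + 2 = 8 π electrons → 4(2), antiaromatic.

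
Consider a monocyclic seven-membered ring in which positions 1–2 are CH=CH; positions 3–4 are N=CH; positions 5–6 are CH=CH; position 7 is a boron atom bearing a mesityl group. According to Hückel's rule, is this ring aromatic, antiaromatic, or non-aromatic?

Aromatic

Check conjugation: the double-bond atoms are sp², each contributing one p electron; each =N– nitrogen is pyridine-type (lone pair in the sp² plane, one electron in the p orbital); the boron has an empty p orbital — every position has a p orbital, so the cyclic π system is continuous.
Counting π electrons: 3 × 2 = 6 from the double-bond units + 0 from the B(mesityl) atom = 6.
Since 6 = 4·1 + 2, the ring meets the 4n+2 criterion.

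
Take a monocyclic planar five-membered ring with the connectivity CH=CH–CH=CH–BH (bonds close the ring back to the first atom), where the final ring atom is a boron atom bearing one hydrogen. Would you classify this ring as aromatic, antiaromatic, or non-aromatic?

The p orbitals form a continuous loop: each doubly-bonded ring atom is sp² with one p-orbital electron; the boron has an empty p orbital. The ring is fully conjugated.
π-electron count: 2 × 2 = 4 from the double-bond units + 0 from the BH atom = 4.
A 4n π count (4, n = 1) in a planar conjugated ring means antiaromatic.
(This ring is borole.)

Antiaromatic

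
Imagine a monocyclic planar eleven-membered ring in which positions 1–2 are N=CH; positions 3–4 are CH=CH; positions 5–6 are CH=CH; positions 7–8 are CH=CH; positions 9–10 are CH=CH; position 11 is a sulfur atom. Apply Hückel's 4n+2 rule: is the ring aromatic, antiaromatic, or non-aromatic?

The p orbitals form a continuous loop: each doubly-bonded ring atom is sp² with one p-orbital electron; each =N– nitrogen is pyridine-type (lone pair in the sp² plane, one electron in the p orbital); the sulfur donates one lone pair from its p orbital. The ring is fully conjugated.
Counting π electrons: 5 × 2 = 10 from the double-bond units + 2 from the S atom = 12.
12 is a 4n count (n = 3), so the planar conjugated ring is antiaromatic.

Antiaromatic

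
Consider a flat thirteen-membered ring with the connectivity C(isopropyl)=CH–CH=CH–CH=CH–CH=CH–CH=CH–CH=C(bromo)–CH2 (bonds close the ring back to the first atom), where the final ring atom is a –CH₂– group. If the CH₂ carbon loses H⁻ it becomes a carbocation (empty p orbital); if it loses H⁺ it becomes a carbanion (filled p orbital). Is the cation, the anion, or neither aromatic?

The anion

In either ion the ring is fully conjugated: every atom, including the new sp² carbon, supplies a p orbital.
Cation: 6 × 2 + 0 = 12 π electrons → 4(3), antiaromatic.
Anion: 6 × 2 + 2 = 14 π electrons → 4(3)+2, aromatic.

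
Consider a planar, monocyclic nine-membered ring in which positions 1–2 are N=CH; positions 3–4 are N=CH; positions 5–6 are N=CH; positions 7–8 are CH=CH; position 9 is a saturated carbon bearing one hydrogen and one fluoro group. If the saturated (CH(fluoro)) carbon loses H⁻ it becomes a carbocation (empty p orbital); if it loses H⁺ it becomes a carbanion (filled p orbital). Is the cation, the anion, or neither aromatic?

In either ion the ring is fully conjugated: every atom, including the new sp² carbon, supplies a p orbital.
Cation: 4 × 2 + 0 = 8 π electrons → 4(2), antiaromatic.
Anion: 4 × 2 + 2 = 10 π electrons → 4(2)+2, aromatic.

The anion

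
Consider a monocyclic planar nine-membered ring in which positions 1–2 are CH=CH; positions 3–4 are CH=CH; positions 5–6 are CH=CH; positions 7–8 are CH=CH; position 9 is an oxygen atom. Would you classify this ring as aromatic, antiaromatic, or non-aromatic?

Aromatic

Check conjugation: every atom in a ring double bond is sp² and brings one electron to the p orbital; the oxygen donates one lone pair from its p orbital — every position has a p orbital, so the cyclic π system is continuous.
Tallying contributions gives 4 × 2 = 8 from the double-bond units + 2 from the O atom = 10.
10 = 4(2) + 2, which satisfies Hückel's 4n+2 rule.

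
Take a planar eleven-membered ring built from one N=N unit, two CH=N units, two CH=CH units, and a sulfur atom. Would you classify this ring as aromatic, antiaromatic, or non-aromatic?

Antiaromatic

Check conjugation: the double-bond atoms are sp², each contributing one p electron; each sp² =N– keeps its lone pair in-plane and puts one electron into the π system; the sulfur donates one lone pair from its p orbital — every position has a p orbital, so the cyclic π system is continuous.
Counting π electrons: 5 × 2 = 10 from the double-bond units + 2 from the S atom = 12.
12 is a 4n count (n = 3), so the planar conjugated ring is antiaromatic.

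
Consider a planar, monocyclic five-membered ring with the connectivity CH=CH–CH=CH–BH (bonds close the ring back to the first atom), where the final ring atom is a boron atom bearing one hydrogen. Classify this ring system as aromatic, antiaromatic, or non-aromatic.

Antiaromatic

Every ring atom contributes a p orbital perpendicular to the ring (the double-bond atoms are sp², each contributing one p electron; the boron has an empty p orbital), so the π system is cyclic and fully conjugated.
Adding the contributions, 2 × 2 = 4 from the double-bond units + 0 from the BH atom = 4.
4 = 4(1); a planar, fully conjugated 4n system is antiaromatic.
This is borole.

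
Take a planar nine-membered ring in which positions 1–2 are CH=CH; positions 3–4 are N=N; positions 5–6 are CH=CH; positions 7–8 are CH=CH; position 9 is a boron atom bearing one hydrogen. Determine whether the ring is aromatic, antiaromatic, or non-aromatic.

Every ring atom contributes a p orbital perpendicular to the ring (every atom in a ring double bond is sp² and brings one electron to the p orbital; the doubly-bonded nitrogens are pyridine-type — their lone pairs lie in the ring plane, leaving one electron in the p orbital; the boron has an empty p orbital), so the π system is cyclic and fully conjugated.
π-electron count: 4 × 2 = 8 from the double-bond units + 0 from the BH atom = 8.
With 8 = 4·2 π electrons, Hückel's rule classifies the planar ring as antiaromatic.

Antiaromatic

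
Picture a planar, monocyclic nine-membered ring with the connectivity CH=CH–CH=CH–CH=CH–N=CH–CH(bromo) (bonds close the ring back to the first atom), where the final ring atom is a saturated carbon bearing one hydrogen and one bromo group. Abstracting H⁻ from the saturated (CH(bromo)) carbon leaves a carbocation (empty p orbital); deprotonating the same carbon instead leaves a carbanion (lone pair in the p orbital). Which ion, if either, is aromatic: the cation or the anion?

Both ions have a continuous loop of p orbitals — each ring atom is sp².
Cation: 4 × 2 + 0 = 8 π electrons → 4(2), antiaromatic.
Anion: 4 × 2 + 2 = 10 π electrons → 4(2)+2, aromatic.

The anion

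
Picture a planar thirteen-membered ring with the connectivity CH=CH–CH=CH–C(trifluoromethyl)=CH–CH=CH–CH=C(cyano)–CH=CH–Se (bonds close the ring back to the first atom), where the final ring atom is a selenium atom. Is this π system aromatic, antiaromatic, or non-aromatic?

Aromatic

Check conjugation: every atom in a ring double bond is sp² and brings one electron to the p orbital; the selenium donates one lone pair from its p orbital — every position has a p orbital, so the cyclic π system is continuous.
Tallying contributions gives 6 × 2 = 12 from the double-bond units + 2 from the Se atom = 14.
With 14 π electrons (n = 3), the Hückel 4n+2 condition holds.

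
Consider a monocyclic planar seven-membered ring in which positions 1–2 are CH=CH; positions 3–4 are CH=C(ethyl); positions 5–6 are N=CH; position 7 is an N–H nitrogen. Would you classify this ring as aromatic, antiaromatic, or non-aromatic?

Every ring atom contributes a p orbital perpendicular to the ring (every atom in a ring double bond is sp² and brings one electron to the p orbital; each sp² =N– keeps its lone pair in-plane and puts one electron into the π system; the pyrrole-type nitrogen donates its lone pair from the p orbital), so the π system is cyclic and fully conjugated.
Counting π electrons: 3 × 2 = 6 from the double-bond units + 2 from the NH atom = 8.
A 4n π count (8, n = 2) in a planar conjugated ring means antiaromatic.

Antiaromatic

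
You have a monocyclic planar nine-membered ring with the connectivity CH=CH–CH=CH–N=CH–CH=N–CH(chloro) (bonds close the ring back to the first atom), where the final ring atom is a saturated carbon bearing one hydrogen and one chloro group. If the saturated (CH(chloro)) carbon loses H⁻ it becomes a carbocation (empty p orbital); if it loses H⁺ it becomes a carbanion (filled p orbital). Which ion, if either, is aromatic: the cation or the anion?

The anion

Both ions have a continuous loop of p orbitals — each ring atom is sp².
Cation: 4 × 2 + 0 = 8 π electrons → 4(2), antiaromatic.
Anion: 4 × 2 + 2 = 10 π electrons → 4(2)+2, aromatic.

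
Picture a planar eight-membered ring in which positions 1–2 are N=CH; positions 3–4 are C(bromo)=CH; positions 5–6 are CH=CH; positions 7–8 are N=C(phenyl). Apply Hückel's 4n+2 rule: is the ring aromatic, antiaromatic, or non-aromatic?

Antiaromatic

Every ring atom contributes a p orbital perpendicular to the ring (the double-bond atoms are sp², each contributing one p electron; each =N– nitrogen is pyridine-type (lone pair in the sp² plane, one electron in the p orbital)), so the π system is cyclic and fully conjugated.
Adding the contributions, 4 × 2 = 8 from the 4 double-bond units.
With 8 = 4·2 π electrons, Hückel's rule classifies the planar ring as antiaromatic.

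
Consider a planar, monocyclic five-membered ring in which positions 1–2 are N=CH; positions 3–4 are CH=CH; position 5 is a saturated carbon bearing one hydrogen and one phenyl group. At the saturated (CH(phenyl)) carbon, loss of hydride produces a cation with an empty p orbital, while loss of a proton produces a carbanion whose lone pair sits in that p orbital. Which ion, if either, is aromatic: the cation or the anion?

The anion

Once that carbon is sp², every ring atom has a p orbital and both ions are fully conjugated.
Cation: 2 × 2 + 0 = 4 π electrons → 4(1), antiaromatic.
Anion: 2 × 2 + 2 = 6 π electrons → 4(1)+2, aromatic.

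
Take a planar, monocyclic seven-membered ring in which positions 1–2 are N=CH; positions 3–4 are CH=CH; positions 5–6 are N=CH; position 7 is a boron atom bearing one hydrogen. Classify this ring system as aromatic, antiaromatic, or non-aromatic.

All ring atoms are sp² and supply a p orbital to the ring (the double-bond atoms are sp², each contributing one p electron; the doubly-bonded nitrogens are pyridine-type — their lone pairs lie in the ring plane, leaving one electron in the p orbital; the boron has an empty p orbital); the conjugation is uninterrupted.
π-electron count: 3 × 2 = 6 from the double-bond units + 0 from the BH atom = 6.
With 6 π electrons (n = 1), the Hückel 4n+2 condition holds.

Aromatic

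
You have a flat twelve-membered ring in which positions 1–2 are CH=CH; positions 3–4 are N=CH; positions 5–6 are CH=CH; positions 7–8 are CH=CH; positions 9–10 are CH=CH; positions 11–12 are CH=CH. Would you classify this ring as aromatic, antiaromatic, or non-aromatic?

Antiaromatic

The p orbitals form a continuous loop: each doubly-bonded ring atom is sp² with one p-orbital electron; the doubly-bonded nitrogens are pyridine-type — their lone pairs lie in the ring plane, leaving one electron in the p orbital. The ring is fully conjugated.
Counting π electrons: 6 × 2 = 12 from the 6 double-bond units.
With 12 = 4·3 π electrons, Hückel's rule classifies the planar ring as antiaromatic.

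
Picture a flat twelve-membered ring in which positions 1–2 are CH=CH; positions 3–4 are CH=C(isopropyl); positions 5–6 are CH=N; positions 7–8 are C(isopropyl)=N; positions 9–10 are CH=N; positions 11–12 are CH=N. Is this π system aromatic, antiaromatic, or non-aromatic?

Antiaromatic

Every ring atom contributes a p orbital perpendicular to the ring (every atom in a ring double bond is sp² and brings one electron to the p orbital; each =N– nitrogen is pyridine-type (lone pair in the sp² plane, one electron in the p orbital)), so the π system is cyclic and fully conjugated.
Adding the contributions, 6 × 2 = 12 from the 6 double-bond units.
A 4n π count (12, n = 3) in a planar conjugated ring means antiaromatic.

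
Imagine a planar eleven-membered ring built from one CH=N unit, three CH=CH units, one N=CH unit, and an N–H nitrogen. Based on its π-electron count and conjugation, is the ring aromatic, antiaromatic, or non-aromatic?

Antiaromatic

The p orbitals form a continuous loop: every atom in a ring double bond is sp² and brings one electron to the p orbital; each =N– nitrogen is pyridine-type (lone pair in the sp² plane, one electron in the p orbital); the pyrrole-type nitrogen donates its lone pair from the p orbital. The ring is fully conjugated.
Tallying contributions gives 5 × 2 = 10 from the double-bond units + 2 from the NH atom = 12.
12 is a 4n count (n = 3), so the planar conjugated ring is antiaromatic.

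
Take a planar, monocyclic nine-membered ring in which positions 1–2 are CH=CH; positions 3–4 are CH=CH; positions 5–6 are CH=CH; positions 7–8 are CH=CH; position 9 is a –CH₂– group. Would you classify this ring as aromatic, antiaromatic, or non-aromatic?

Non-aromatic

The CH2 position has four σ bonds — the tetrahedral CH₂ carbon is sp³ and has no p orbital in the ring π system — so the cyclic conjugation is interrupted.
Broken conjugation rules out both aromaticity and antiaromaticity.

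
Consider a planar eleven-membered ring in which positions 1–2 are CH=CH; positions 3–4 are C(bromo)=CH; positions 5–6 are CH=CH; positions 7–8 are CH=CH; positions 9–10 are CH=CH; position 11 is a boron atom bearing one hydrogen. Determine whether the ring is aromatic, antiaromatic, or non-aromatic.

Every ring atom contributes a p orbital perpendicular to the ring (every atom in a ring double bond is sp² and brings one electron to the p orbital; the boron has an empty p orbital), so the π system is cyclic and fully conjugated.
π-electron count: 5 × 2 = 10 from the double-bond units + 0 from the BH atom = 10.
That gives a 4n+2 count (10, n = 2).

Aromatic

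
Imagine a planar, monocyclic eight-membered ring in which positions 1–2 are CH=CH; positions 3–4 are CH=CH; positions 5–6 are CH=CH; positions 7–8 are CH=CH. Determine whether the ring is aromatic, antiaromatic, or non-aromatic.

All ring atoms are sp² and supply a p orbital to the ring (the double-bond atoms are sp², each contributing one p electron); the conjugation is uninterrupted.
Tallying contributions gives 4 × 2 = 8 from the 4 double-bond units.
8 = 4(2); a planar, fully conjugated 4n system is antiaromatic.

Antiaromatic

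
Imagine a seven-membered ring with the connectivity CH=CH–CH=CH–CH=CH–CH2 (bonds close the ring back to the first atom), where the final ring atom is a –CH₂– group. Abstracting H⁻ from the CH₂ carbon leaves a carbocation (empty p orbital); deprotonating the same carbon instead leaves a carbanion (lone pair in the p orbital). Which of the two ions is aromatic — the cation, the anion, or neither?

Once that carbon is sp², every ring atom has a p orbital and both ions are fully conjugated.
Cation: 3 × 2 + 0 = 6 π electrons → 4(1)+2, aromatic.
Anion: 3 × 2 + 2 = 8 π electrons → 4(2), antiaromatic.

The cation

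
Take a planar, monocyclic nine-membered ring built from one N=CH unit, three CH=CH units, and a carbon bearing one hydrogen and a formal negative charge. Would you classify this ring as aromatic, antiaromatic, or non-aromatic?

Aromatic

The p orbitals form a continuous loop: each doubly-bonded ring atom is sp² with one p-orbital electron; each =N– nitrogen is pyridine-type (lone pair in the sp² plane, one electron in the p orbital); the carbanion's lone pair occupies the p orbital. The ring is fully conjugated.
Adding the contributions, 4 × 2 = 8 from the double-bond units + 2 from the CH(-) atom = 10.
With 10 π electrons (n = 2), the Hückel 4n+2 condition holds.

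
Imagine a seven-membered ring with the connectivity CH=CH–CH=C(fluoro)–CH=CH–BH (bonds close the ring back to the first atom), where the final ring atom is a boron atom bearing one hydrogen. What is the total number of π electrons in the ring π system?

6

Check conjugation: the double-bond atoms are sp², each contributing one p electron; the boron has an empty p orbital — every position has a p orbital, so the cyclic π system is continuous.
Adding the contributions, 3 × 2 = 6 from the double-bond units + 0 from the BH atom = 6.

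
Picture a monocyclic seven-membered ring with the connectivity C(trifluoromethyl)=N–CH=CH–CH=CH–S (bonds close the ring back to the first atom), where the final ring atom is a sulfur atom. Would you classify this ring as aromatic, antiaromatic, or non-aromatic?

All ring atoms are sp² and supply a p orbital to the ring (every atom in a ring double bond is sp² and brings one electron to the p orbital; each =N– nitrogen is pyridine-type (lone pair in the sp² plane, one electron in the p orbital); the sulfur donates one lone pair from its p orbital); the conjugation is uninterrupted.
Counting π electrons: 3 × 2 = 6 from the double-bond units + 2 from the S atom = 8.
8 = 4(2); a planar, fully conjugated 4n system is antiaromatic.

Antiaromatic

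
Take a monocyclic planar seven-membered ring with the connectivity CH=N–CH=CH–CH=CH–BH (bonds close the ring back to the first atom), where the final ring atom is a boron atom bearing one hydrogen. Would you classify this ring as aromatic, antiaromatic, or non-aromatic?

Aromatic

Every ring atom contributes a p orbital perpendicular to the ring (every atom in a ring double bond is sp² and brings one electron to the p orbital; each =N– nitrogen is pyridine-type (lone pair in the sp² plane, one electron in the p orbital); the boron has an empty p orbital), so the π system is cyclic and fully conjugated.
π-electron count: 3 × 2 = 6 from the double-bond units + 0 from the BH atom = 6.
That gives a 4n+2 count (6, n = 1).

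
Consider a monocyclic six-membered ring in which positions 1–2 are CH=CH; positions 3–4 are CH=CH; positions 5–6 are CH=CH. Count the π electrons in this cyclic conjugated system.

6

The p orbitals form a continuous loop: the double-bond atoms are sp², each contributing one p electron. The ring is fully conjugated.
Tallying contributions gives 3 × 2 = 6 from the 3 double-bond units.
(The species described is benzene.)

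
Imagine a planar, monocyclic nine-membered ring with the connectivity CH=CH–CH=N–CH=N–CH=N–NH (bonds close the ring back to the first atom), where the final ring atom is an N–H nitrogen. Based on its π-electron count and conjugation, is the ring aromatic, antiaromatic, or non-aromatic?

Aromatic

Check conjugation: each doubly-bonded ring atom is sp² with one p-orbital electron; the doubly-bonded nitrogens are pyridine-type — their lone pairs lie in the ring plane, leaving one electron in the p orbital; the pyrrole-type nitrogen donates its lone pair from the p orbital — every position has a p orbital, so the cyclic π system is continuous.
Tallying contributions gives 4 × 2 = 8 from the double-bond units + 2 from the NH atom = 10.
With 10 π electrons (n = 2), the Hückel 4n+2 condition holds.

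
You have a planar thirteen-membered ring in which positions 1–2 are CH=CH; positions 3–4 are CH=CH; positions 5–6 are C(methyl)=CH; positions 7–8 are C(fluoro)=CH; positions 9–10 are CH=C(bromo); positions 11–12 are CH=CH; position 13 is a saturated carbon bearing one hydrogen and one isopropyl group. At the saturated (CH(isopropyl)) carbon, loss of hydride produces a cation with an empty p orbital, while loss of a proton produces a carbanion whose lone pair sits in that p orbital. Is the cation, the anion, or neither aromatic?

In either ion the ring is fully conjugated: every atom, including the new sp² carbon, supplies a p orbital.
Cation: 6 × 2 + 0 = 12 π electrons → 4(3), antiaromatic.
Anion: 6 × 2 + 2 = 14 π electrons → 4(3)+2, aromatic.

The anion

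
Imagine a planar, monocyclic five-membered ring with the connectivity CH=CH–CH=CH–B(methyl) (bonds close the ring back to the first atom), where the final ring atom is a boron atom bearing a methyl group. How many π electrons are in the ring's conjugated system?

4

Every ring atom contributes a p orbital perpendicular to the ring (every atom in a ring double bond is sp² and brings one electron to the p orbital; the boron has an empty p orbital), so the π system is cyclic and fully conjugated.
Tallying contributions gives 2 × 2 = 4 from the double-bond units + 0 from the B(methyl) atom = 4.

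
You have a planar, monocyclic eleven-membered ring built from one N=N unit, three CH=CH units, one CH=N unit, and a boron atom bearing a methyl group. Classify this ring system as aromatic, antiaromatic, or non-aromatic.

Aromatic

All ring atoms are sp² and supply a p orbital to the ring (the double-bond atoms are sp², each contributing one p electron; each =N– nitrogen is pyridine-type (lone pair in the sp² plane, one electron in the p orbital); the boron has an empty p orbital); the conjugation is uninterrupted.
π-electron count: 5 × 2 = 10 from the double-bond units + 0 from the B(methyl) atom = 10.
That gives a 4n+2 count (10, n = 2).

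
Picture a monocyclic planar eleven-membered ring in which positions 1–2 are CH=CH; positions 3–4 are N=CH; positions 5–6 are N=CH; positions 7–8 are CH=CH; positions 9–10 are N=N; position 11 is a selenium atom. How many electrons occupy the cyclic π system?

12

Every ring atom contributes a p orbital perpendicular to the ring (each doubly-bonded ring atom is sp² with one p-orbital electron; each sp² =N– keeps its lone pair in-plane and puts one electron into the π system; the selenium donates one lone pair from its p orbital), so the π system is cyclic and fully conjugated.
Tallying contributions gives 5 × 2 = 10 from the double-bond units + 2 from the Se atom = 12.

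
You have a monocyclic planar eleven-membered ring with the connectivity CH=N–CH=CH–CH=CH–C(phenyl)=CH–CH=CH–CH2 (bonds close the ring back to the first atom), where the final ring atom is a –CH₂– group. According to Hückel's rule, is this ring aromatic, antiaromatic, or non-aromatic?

Non-aromatic

Because the tetrahedral CH₂ carbon is sp³ and has no p orbital in the ring π system at the CH2 position, the π system cannot extend all the way around the ring.
Without a continuous loop of overlapping p orbitals the Hückel electron count never comes into play.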